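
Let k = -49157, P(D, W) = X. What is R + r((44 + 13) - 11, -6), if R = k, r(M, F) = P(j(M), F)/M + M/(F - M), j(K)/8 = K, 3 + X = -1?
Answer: -29396467/598 ≈ -49158.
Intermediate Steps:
X = -4 (X = -3 - 1 = -4)
j(K) = 8*K
P(D, W) = -4
r(M, F) = -4/M + M/(F - M)
R = -49157
R + r((44 + 13) - 11, -6) = -49157 + (((44 + 13) - 11)² - 4*(-6) + 4*((44 + 13) - 11))/(((44 + 13) - 11)*(-6 - ((44 + 13) - 11))) = -49157 + ((57 - 11)² + 24 + 4*(57 - 11))/((57 - 11)*(-6 - (57 - 11))) = -49157 + (46² + 24 + 4*46)/(46*(-6 - 1*46)) = -49157 + (2116 + 24 + 184)/(46*(-6 - 46)) = -49157 + (1/46)*2324/(-52) = -49157 + (1/46)*(-1/52)*2324 = -49157 - 581/598 = -29396467/598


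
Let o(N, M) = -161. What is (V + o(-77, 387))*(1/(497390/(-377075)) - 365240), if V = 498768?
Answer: -18116097613251945/99478 ≈ -1.8211e+11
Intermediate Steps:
(V + o(-77, 387))*(1/(497390/(-377075)) - 365240) = (498768 - 161)*(1/(497390/(-377075)) - 365240) = 498607*(1/(497390*(-1/377075)) - 365240) = 498607*(1/(-99478/75415) - 365240) = 498607*(-75415/99478 - 365240) = 498607*(-36333420135/99478) = -18116097613251945/99478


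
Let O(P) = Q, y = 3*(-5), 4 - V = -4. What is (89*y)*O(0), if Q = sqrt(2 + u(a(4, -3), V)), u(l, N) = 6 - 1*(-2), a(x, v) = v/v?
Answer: -1335*sqrt(10) ≈ -4221.6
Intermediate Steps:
V = 8 (V = 4 - 1*(-4) = 4 + 4 = 8)
a(x, v) = 1
y = -15
u(l, N) = 8 (u(l, N) = 6 + 2 = 8)
Q = sqrt(10) (Q = sqrt(2 + 8) = sqrt(10) ≈ 3.1623)
O(P) = sqrt(10)
(89*y)*O(0) = (89*(-15))*sqrt(10) = -1335*sqrt(10)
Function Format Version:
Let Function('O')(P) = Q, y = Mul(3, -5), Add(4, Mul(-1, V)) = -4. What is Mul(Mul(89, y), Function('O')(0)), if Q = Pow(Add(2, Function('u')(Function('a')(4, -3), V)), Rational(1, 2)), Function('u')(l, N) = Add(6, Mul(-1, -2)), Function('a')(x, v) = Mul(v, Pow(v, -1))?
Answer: Mul(-1335, Pow(10, Rational(1, 2))) ≈ -4221.6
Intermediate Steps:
V = 8 (V = Add(4, Mul(-1, -4)) = Add(4, 4) = 8)
Function('a')(x, v) = 1
y = -15
Function('u')(l, N) = 8 (Function('u')(l, N) = Add(6, 2) = 8)
Q = Pow(10, Rational(1, 2)) (Q = Pow(Add(2, 8), Rational(1, 2)) = Pow(10, Rational(1, 2)) ≈ 3.1623)
Function('O')(P) = Pow(10, Rational(1, 2))
Mul(Mul(89, y), Function('O')(0)) = Mul(Mul(89, -15), Pow(10, Rational(1, 2))) = Mul(-1335, Pow(10, Rational(1, 2)))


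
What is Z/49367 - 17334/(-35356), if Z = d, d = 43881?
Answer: 1203592107/872709826 ≈ 1.3791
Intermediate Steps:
Z = 43881
Z/49367 - 17334/(-35356) = 43881/49367 - 17334/(-35356) = 43881*(1/49367) - 17334*(-1/35356) = 43881/49367 + 8667/17678 = 1203592107/872709826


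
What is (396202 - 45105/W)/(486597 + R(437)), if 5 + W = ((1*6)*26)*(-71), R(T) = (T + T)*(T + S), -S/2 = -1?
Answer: 4390359467/9643605923 ≈ 0.45526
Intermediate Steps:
S = 2 (S = -2*(-1) = 2)
R(T) = 2*T*(2 + T) (R(T) = (T + T)*(T + 2) = (2*T)*(2 + T) = 2*T*(2 + T))
W = -11081 (W = -5 + ((1*6)*26)*(-71) = -5 + (6*26)*(-71) = -5 + 156*(-71) = -5 - 11076 = -11081)
(396202 - 45105/W)/(486597 + R(437)) = (396202 - 45105/(-11081))/(486597 + 2*437*(2 + 437)) = (396202 - 45105*(-1/11081))/(486597 + 2*437*439) = (396202 + 45105/11081)/(486597 + 383686) = (4390359467/11081)/870283 = (4390359467/11081)*(1/870283) = 4390359467/9643605923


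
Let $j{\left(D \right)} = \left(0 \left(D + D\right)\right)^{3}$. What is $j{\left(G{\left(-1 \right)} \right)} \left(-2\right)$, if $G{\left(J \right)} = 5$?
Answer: $0$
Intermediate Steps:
$j{\left(D \right)} = 0$ ($j{\left(D \right)} = \left(0 \cdot 2 D\right)^{3} = 0^{3} = 0$)
$j{\left(G{\left(-1 \right)} \right)} \left(-2\right) = 0 \left(-2\right) = 0$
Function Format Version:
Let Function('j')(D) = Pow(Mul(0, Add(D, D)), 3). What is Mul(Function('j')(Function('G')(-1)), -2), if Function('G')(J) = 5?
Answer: 0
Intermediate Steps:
Function('j')(D) = 0 (Function('j')(D) = Pow(Mul(0, Mul(2, D)), 3) = Pow(0, 3) = 0)
Mul(Function('j')(Function('G')(-1)), -2) = Mul(0, -2) = 0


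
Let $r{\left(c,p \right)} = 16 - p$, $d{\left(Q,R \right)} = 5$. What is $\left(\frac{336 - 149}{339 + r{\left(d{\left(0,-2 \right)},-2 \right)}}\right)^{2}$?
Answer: $\frac{121}{441} \approx 0.27438$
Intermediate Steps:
$\left(\frac{336 - 149}{339 + r{\left(d{\left(0,-2 \right)},-2 \right)}}\right)^{2} = \left(\frac{336 - 149}{339 + \left(16 - -2\right)}\right)^{2} = \left(\frac{187}{339 + \left(16 + 2\right)}\right)^{2} = \left(\frac{187}{339 + 18}\right)^{2} = \left(\frac{187}{357}\right)^{2} = \left(187 \cdot \frac{1}{357}\right)^{2} = \left(\frac{11}{21}\right)^{2} = \frac{121}{441}$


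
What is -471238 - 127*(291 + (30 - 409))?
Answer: -460062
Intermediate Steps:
-471238 - 127*(291 + (30 - 409)) = -471238 - 127*(291 - 379) = -471238 - 127*(-88) = -471238 + 11176 = -460062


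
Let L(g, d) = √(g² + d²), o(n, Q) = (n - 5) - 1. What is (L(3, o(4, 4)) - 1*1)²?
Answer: (1 - √13)² ≈ 6.7889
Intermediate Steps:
o(n, Q) = -6 + n (o(n, Q) = (-5 + n) - 1 = -6 + n)
L(g, d) = √(d² + g²)
(L(3, o(4, 4)) - 1*1)² = (√((-6 + 4)² + 3²) - 1*1)² = (√((-2)² + 9) - 1)² = (√(4 + 9) - 1)² = (√13 - 1)² = (-1 + √13)²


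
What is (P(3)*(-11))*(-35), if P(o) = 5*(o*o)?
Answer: 17325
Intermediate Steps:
P(o) = 5*o²
(P(3)*(-11))*(-35) = ((5*3²)*(-11))*(-35) = ((5*9)*(-11))*(-35) = (45*(-11))*(-35) = -495*(-35) = 17325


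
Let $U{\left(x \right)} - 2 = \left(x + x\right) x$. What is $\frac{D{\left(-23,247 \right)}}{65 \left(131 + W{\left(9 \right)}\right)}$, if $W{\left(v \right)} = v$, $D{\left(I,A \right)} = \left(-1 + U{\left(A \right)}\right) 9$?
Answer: $\frac{1098171}{9100} \approx 120.68$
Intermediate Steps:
$U{\left(x \right)} = 2 + 2 x^{2}$ ($U{\left(x \right)} = 2 + \left(x + x\right) x = 2 + 2 x x = 2 + 2 x^{2}$)
$D{\left(I,A \right)} = 9 + 18 A^{2}$ ($D{\left(I,A \right)} = \left(-1 + \left(2 + 2 A^{2}\right)\right) 9 = \left(1 + 2 A^{2}\right) 9 = 9 + 18 A^{2}$)
$\frac{D{\left(-23,247 \right)}}{65 \left(131 + W{\left(9 \right)}\right)} = \frac{9 + 18 \cdot 247^{2}}{65 \left(131 + 9\right)} = \frac{9 + 18 \cdot 61009}{65 \cdot 140} = \frac{9 + 1098162}{9100} = 1098171 \cdot \frac{1}{9100} = \frac{1098171}{9100}$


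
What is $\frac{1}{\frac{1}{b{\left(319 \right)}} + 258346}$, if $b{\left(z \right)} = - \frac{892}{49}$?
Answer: $\frac{892}{230444583} \approx 3.8708 \cdot 10^{-6}$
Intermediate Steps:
$b{\left(z \right)} = - \frac{892}{49}$ ($b{\left(z \right)} = \left(-892\right) \frac{1}{49} = - \frac{892}{49}$)
$\frac{1}{\frac{1}{b{\left(319 \right)}} + 258346} = \frac{1}{\frac{1}{- \frac{892}{49}} + 258346} = \frac{1}{- \frac{49}{892} + 258346} = \frac{1}{\frac{230444583}{892}} = \frac{892}{230444583}$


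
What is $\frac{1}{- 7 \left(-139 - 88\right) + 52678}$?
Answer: $\frac{1}{54267} \approx 1.8427 \cdot 10^{-5}$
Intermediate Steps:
$\frac{1}{- 7 \left(-139 - 88\right) + 52678} = \frac{1}{\left(-7\right) \left(-227\right) + 52678} = \frac{1}{1589 + 52678} = \frac{1}{54267}$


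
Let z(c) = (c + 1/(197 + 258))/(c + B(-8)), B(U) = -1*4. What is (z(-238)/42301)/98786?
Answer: 108289/460121786584460 ≈ 2.3535e-10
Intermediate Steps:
B(U) = -4
z(c) = (1/455 + c)/(-4 + c) (z(c) = (c + 1/(197 + 258))/(c - 4) = (c + 1/455)/(-4 + c) = (1/455 + c)/(-4 + c))
(z(-238)/42301)/98786 = (((1/455 - 238)/(-4 - 238))/42301)/98786 = ((-108289/455/(-242))*(1/42301))*(1/98786) = (-1/242*(-108289/455)*(1/42301))*(1/98786) = ((108289/110110)*(1/42301))*(1/98786) = (108289/4657763110)*(1/98786) = 108289/460121786584460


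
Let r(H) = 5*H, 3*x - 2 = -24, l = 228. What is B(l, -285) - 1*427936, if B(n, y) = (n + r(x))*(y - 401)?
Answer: -1677572/3 ≈ -5.5919e+5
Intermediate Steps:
x = -22/3 (x = 2/3 + (1/3)*(-24) = 2/3 - 8 = -22/3 ≈ -7.3333)
B(n, y) = (-401 + y)*(-110/3 + n) (B(n, y) = (n + 5*(-22/3))*(y - 401) = (n - 110/3)*(-401 + y) = (-110/3 + n)*(-401 + y) = (-401 + y)*(-110/3 + n))
B(l, -285) - 1*427936 = (44110/3 - 401*228 - 110/3*(-285) + 228*(-285)) - 1*427936 = (44110/3 - 91428 + 10450 - 64980) - 427936 = -393764/3 - 427936 = -1677572/3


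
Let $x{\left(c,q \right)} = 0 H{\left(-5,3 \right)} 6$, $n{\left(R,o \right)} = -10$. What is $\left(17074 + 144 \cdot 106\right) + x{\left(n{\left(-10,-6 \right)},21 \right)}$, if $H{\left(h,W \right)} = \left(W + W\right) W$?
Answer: $32338$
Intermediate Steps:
$H{\left(h,W \right)} = 2 W^{2}$ ($H{\left(h,W \right)} = 2 W W = 2 W^{2}$)
$x{\left(c,q \right)} = 0$ ($x{\left(c,q \right)} = 0 \cdot 2 \cdot 3^{2} \cdot 6 = 0 \cdot 2 \cdot 9 \cdot 6 = 0 \cdot 18 \cdot 6 = 0 \cdot 6 = 0$)
$\left(17074 + 144 \cdot 106\right) + x{\left(n{\left(-10,-6 \right)},21 \right)} = \left(17074 + 144 \cdot 106\right) + 0 = \left(17074 + 15264\right) + 0 = 32338 + 0 = 32338$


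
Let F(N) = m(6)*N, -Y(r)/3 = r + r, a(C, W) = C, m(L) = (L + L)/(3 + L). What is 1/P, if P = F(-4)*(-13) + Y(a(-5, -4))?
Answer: 3/298 ≈ 0.010067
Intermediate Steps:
m(L) = 2*L/(3 + L) (m(L) = (2*L)/(3 + L) = 2*L/(3 + L))
Y(r) = -6*r (Y(r) = -3*(r + r) = -6*r)
F(N) = 4*N/3 (F(N) = (2*6/(3 + 6))*N = (2*6/9)*N = (2*6*(⅑))*N = 4*N/3)
P = 298/3 (P = ((4/3)*(-4))*(-13) - 6*(-5) = -16/3*(-13) + 30 = 208/3 + 30 = 298/3 ≈ 99.333)
1/P = 1/(298/3) = 3/298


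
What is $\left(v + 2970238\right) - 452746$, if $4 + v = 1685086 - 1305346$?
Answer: $2897228$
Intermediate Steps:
$v = 379736$ ($v = -4 + \left(1685086 - 1305346\right) = -4 + 379740 = 379736$)
$\left(v + 2970238\right) - 452746 = \left(379736 + 2970238\right) - 452746 = 3349974 - 452746 = 2897228$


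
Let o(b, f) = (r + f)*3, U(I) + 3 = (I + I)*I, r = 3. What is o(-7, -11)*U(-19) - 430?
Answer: -17686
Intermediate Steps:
U(I) = -3 + 2*I² (U(I) = -3 + (I + I)*I = -3 + (2*I)*I = -3 + 2*I²)
o(b, f) = 9 + 3*f (o(b, f) = (3 + f)*3 = 9 + 3*f)
o(-7, -11)*U(-19) - 430 = (9 + 3*(-11))*(-3 + 2*(-19)²) - 430 = (9 - 33)*(-3 + 2*361) - 430 = -24*(-3 + 722) - 430 = -24*719 - 430 = -17256 - 430 = -17686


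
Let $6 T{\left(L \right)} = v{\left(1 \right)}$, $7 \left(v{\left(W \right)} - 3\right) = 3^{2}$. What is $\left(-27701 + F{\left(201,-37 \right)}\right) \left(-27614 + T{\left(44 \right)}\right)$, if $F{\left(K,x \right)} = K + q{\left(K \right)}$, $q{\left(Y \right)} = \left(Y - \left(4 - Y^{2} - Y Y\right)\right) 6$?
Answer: $- \frac{88623680742}{7} \approx -1.2661 \cdot 10^{10}$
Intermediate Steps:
$v{\left(W \right)} = \frac{30}{7}$ ($v{\left(W \right)} = 3 + \frac{3^{2}}{7} = 3 + \frac{1}{7} \cdot 9 = 3 + \frac{9}{7} = \frac{30}{7}$)
$T{\left(L \right)} = \frac{5}{7}$ ($T{\left(L \right)} = \frac{1}{6} \cdot \frac{30}{7} = \frac{5}{7}$)
$q{\left(Y \right)} = -24 + 6 Y + 12 Y^{2}$ ($q{\left(Y \right)} = \left(Y + \left(\left(Y^{2} + Y^{2}\right) - 4\right)\right) 6 = \left(Y + \left(2 Y^{2} - 4\right)\right) 6 = \left(Y + \left(-4 + 2 Y^{2}\right)\right) 6 = \left(-4 + Y + 2 Y^{2}\right) 6 = -24 + 6 Y + 12 Y^{2}$)
$F{\left(K,x \right)} = -24 + 7 K + 12 K^{2}$ ($F{\left(K,x \right)} = K + \left(-24 + 6 K + 12 K^{2}\right) = -24 + 7 K + 12 K^{2}$)
$\left(-27701 + F{\left(201,-37 \right)}\right) \left(-27614 + T{\left(44 \right)}\right) = \left(-27701 + \left(-24 + 7 \cdot 201 + 12 \cdot 201^{2}\right)\right) \left(-27614 + \frac{5}{7}\right) = \left(-27701 + \left(-24 + 1407 + 12 \cdot 40401\right)\right) \left(- \frac{193293}{7}\right) = \left(-27701 + \left(-24 + 1407 + 484812\right)\right) \left(- \frac{193293}{7}\right) = \left(-27701 + 486195\right) \left(- \frac{193293}{7}\right) = 458494 \left(- \frac{193293}{7}\right) = - \frac{88623680742}{7}$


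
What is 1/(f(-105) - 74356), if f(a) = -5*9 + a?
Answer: -1/74506 ≈ -1.3422e-5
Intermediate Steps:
f(a) = -45 + a
1/(f(-105) - 74356) = 1/((-45 - 105) - 74356) = 1/(-150 - 74356) = 1/(-74506) = -1/74506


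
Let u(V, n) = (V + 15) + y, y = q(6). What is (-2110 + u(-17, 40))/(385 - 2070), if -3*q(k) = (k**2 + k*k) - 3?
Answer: 427/337 ≈ 1.2671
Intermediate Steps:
q(k) = 1 - 2*k**2/3 (q(k) = -((k**2 + k*k) - 3)/3 = -((k**2 + k**2) - 3)/3 = -(2*k**2 - 3)/3 = -(-3 + 2*k**2)/3 = 1 - 2*k**2/3)
y = -23 (y = 1 - 2/3*6**2 = 1 - 2/3*36 = 1 - 24 = -23)
u(V, n) = -8 + V (u(V, n) = (V + 15) - 23 = (15 + V) - 23 = -8 + V)
(-2110 + u(-17, 40))/(385 - 2070) = (-2110 + (-8 - 17))/(385 - 2070) = (-2110 - 25)/(-1685) = -2135*(-1/1685) = 427/337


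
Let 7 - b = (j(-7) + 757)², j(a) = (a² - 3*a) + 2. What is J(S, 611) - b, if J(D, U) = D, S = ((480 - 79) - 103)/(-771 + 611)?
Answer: 54978571/80 ≈ 6.8723e+5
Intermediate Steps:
S = -149/80 (S = (401 - 103)/(-160) = 298*(-1/160) = -149/80 ≈ -1.8625)
j(a) = 2 + a² - 3*a
b = -687234 (b = 7 - ((2 + (-7)² - 3*(-7)) + 757)² = 7 - ((2 + 49 + 21) + 757)² = 7 - (72 + 757)² = 7 - 1*829² = 7 - 1*687241 = 7 - 687241 = -687234)
J(S, 611) - b = -149/80 - 1*(-687234) = -149/80 + 687234 = 54978571/80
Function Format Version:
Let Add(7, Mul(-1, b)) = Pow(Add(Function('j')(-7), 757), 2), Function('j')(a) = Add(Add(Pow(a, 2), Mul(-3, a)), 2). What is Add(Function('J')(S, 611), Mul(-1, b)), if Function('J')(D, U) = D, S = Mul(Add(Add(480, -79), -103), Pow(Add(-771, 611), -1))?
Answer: Rational(54978571, 80) ≈ 6.8723e+5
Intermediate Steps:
S = Rational(-149, 80) (S = Mul(Add(401, -103), Pow(-160, -1)) = Mul(298, Rational(-1, 160)) = Rational(-149, 80) ≈ -1.8625)
Function('j')(a) = Add(2, Pow(a, 2), Mul(-3, a))
b = -687234 (b = Add(7, Mul(-1, Pow(Add(Add(2, Pow(-7, 2), Mul(-3, -7)), 757), 2))) = Add(7, Mul(-1, Pow(Add(Add(2, 49, 21), 757), 2))) = Add(7, Mul(-1, Pow(Add(72, 757), 2))) = Add(7, Mul(-1, Pow(829, 2))) = Add(7, Mul(-1, 687241)) = Add(7, -687241) = -687234)
Add(Function('J')(S, 611), Mul(-1, b)) = Add(Rational(-149, 80), Mul(-1, -687234)) = Add(Rational(-149, 80), 687234) = Rational(54978571, 80)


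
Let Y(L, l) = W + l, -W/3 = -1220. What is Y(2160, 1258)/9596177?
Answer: 4918/9596177 ≈ 0.00051250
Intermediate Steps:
W = 3660 (W = -3*(-1220) = 3660)
Y(L, l) = 3660 + l
Y(2160, 1258)/9596177 = (3660 + 1258)/9596177 = 4918*(1/9596177) = 4918/9596177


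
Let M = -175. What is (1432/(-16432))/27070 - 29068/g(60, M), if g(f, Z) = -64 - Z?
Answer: -1616232560909/6171797580 ≈ -261.87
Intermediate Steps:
(1432/(-16432))/27070 - 29068/g(60, M) = (1432/(-16432))/27070 - 29068/(-64 - 1*(-175)) = (1432*(-1/16432))*(1/27070) - 29068/(-64 + 175) = -179/2054*1/27070 - 29068/111 = -179/55601780 - 29068*1/111 = -179/55601780 - 29068/111 = -1616232560909/6171797580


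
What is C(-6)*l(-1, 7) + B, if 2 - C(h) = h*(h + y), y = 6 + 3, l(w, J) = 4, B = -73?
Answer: 7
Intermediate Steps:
y = 9
C(h) = 2 - h*(9 + h) (C(h) = 2 - h*(h + 9) = 2 - h*(9 + h))
C(-6)*l(-1, 7) + B = (2 - 1*(-6)**2 - 9*(-6))*4 - 73 = (2 - 1*36 + 54)*4 - 73 = (2 - 36 + 54)*4 - 73 = 20*4 - 73 = 80 - 73 = 7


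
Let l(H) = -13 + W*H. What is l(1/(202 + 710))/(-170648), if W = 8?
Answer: 1481/19453872 ≈ 7.6129e-5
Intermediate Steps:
l(H) = -13 + 8*H
l(1/(202 + 710))/(-170648) = (-13 + 8/(202 + 710))/(-170648) = (-13 + 8/912)*(-1/170648) = (-13 + 8*(1/912))*(-1/170648) = (-13 + 1/114)*(-1/170648) = -1481/114*(-1/170648) = 1481/19453872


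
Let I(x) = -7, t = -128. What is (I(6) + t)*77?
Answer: -10395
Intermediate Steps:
(I(6) + t)*77 = (-7 - 128)*77 = -135*77 = -10395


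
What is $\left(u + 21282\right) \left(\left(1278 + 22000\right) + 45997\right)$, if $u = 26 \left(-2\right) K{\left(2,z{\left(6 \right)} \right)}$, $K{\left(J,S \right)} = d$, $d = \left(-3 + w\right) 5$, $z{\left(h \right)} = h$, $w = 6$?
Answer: $1420276050$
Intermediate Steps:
$d = 15$ ($d = \left(-3 + 6\right) 5 = 3 \cdot 5 = 15$)
$K{\left(J,S \right)} = 15$
$u = -780$ ($u = 26 \left(-2\right) 15 = \left(-52\right) 15 = -780$)
$\left(u + 21282\right) \left(\left(1278 + 22000\right) + 45997\right) = \left(-780 + 21282\right) \left(\left(1278 + 22000\right) + 45997\right) = 20502 \left(23278 + 45997\right) = 20502 \cdot 69275 = 1420276050$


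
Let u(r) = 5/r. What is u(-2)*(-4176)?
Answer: 10440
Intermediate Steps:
u(-2)*(-4176) = (5/(-2))*(-4176) = (5*(-1/2))*(-4176) = -5/2*(-4176) = 10440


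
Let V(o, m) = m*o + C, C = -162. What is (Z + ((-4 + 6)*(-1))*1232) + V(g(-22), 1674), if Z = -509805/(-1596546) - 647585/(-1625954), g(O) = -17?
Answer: -2241372629235941/72108620969 ≈ -31083.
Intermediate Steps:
V(o, m) = -162 + m*o (V(o, m) = m*o - 162 = -162 + m*o)
Z = 51744964455/72108620969 (Z = -509805*(-1/1596546) - 647585*(-1/1625954) = 56645/177394 + 647585/1625954 = 51744964455/72108620969 ≈ 0.71760)
(Z + ((-4 + 6)*(-1))*1232) + V(g(-22), 1674) = (51744964455/72108620969 + ((-4 + 6)*(-1))*1232) + (-162 + 1674*(-17)) = (51744964455/72108620969 + (2*(-1))*1232) + (-162 - 28458) = (51744964455/72108620969 - 2*1232) - 28620 = (51744964455/72108620969 - 2464) - 28620 = -177623897103161/72108620969 - 28620 = -2241372629235941/72108620969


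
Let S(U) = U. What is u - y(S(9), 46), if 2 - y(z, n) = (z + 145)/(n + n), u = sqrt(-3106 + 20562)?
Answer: -15/46 + 4*sqrt(1091) ≈ 131.80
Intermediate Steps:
u = 4*sqrt(1091) (u = sqrt(17456) = 4*sqrt(1091) ≈ 132.12)
y(z, n) = 2 - (145 + z)/(2*n) (y(z, n) = 2 - (z + 145)/(n + n) = 2 - (145 + z)/(2*n))
u - y(S(9), 46) = 4*sqrt(1091) - (-145 - 1*9 + 4*46)/(2*46) = 4*sqrt(1091) - (-145 - 9 + 184)/(2*46) = 4*sqrt(1091) - 30/(2*46) = 4*sqrt(1091) - 1*15/46 = 4*sqrt(1091) - 15/46 = -15/46 + 4*sqrt(1091)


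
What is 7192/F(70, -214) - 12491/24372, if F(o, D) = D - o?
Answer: -44707717/1730412 ≈ -25.836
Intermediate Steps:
7192/F(70, -214) - 12491/24372 = 7192/(-214 - 1*70) - 12491/24372 = 7192/(-214 - 70) - 12491*1/24372 = 7192/(-284) - 12491/24372 = 7192*(-1/284) - 12491/24372 = -1798/71 - 12491/24372 = -44707717/1730412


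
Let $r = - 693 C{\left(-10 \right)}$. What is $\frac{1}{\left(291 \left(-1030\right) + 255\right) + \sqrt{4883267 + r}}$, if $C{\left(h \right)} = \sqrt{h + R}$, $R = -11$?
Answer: $- \frac{1}{299475 - \sqrt{4883267 - 693 i \sqrt{21}}} \approx -3.364 \cdot 10^{-6} + 8.1315 \cdot 10^{-12} i$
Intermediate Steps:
$C{\left(h \right)} = \sqrt{-11 + h}$ ($C{\left(h \right)} = \sqrt{h - 11} = \sqrt{-11 + h}$)
$r = - 693 i \sqrt{21}$ ($r = - 693 \sqrt{-11 - 10} = - 693 \sqrt{-21} = - 693 i \sqrt{21} \approx - 3175.7 i$)
$\frac{1}{\left(291 \left(-1030\right) + 255\right) + \sqrt{4883267 + r}} = \frac{1}{\left(291 \left(-1030\right) + 255\right) + \sqrt{4883267 - 693 i \sqrt{21}}} = \frac{1}{\left(-299730 + 255\right) + \sqrt{4883267 - 693 i \sqrt{21}}} = \frac{1}{-299475 + \sqrt{4883267 - 693 i \sqrt{21}}}$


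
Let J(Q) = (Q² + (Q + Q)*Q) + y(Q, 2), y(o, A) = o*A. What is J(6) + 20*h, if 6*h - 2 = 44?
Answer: 820/3 ≈ 273.33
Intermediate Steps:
h = 23/3 (h = ⅓ + (⅙)*44 = ⅓ + 22/3 = 23/3 ≈ 7.6667)
y(o, A) = A*o
J(Q) = 2*Q + 3*Q² (J(Q) = (Q² + (Q + Q)*Q) + 2*Q = (Q² + (2*Q)*Q) + 2*Q = (Q² + 2*Q²) + 2*Q = 3*Q² + 2*Q = 2*Q + 3*Q²)
J(6) + 20*h = 6*(2 + 3*6) + 20*(23/3) = 6*(2 + 18) + 460/3 = 6*20 + 460/3 = 120 + 460/3 = 820/3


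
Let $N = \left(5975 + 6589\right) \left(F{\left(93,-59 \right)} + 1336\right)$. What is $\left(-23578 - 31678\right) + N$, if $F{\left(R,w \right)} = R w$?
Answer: $-52208420$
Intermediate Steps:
$N = -52153164$ ($N = \left(5975 + 6589\right) \left(93 \left(-59\right) + 1336\right) = 12564 \left(-5487 + 1336\right) = 12564 \left(-4151\right) = -52153164$)
$\left(-23578 - 31678\right) + N = \left(-23578 - 31678\right) - 52153164 = -55256 - 52153164 = -52208420$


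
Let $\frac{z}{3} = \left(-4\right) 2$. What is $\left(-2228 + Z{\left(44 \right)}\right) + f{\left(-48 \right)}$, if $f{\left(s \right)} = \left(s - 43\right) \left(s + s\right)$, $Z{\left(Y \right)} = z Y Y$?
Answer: $-39956$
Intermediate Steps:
$z = -24$ ($z = 3 \left(\left(-4\right) 2\right) = 3 \left(-8\right) = -24$)
$Z{\left(Y \right)} = - 24 Y^{2}$ ($Z{\left(Y \right)} = - 24 Y Y = - 24 Y^{2}$)
$f{\left(s \right)} = 2 s \left(-43 + s\right)$ ($f{\left(s \right)} = \left(-43 + s\right) 2 s = 2 s \left(-43 + s\right)$)
$\left(-2228 + Z{\left(44 \right)}\right) + f{\left(-48 \right)} = \left(-2228 - 24 \cdot 44^{2}\right) + 2 \left(-48\right) \left(-43 - 48\right) = \left(-2228 - 46464\right) + 2 \left(-48\right) \left(-91\right) = \left(-2228 - 46464\right) + 8736 = -48692 + 8736 = -39956$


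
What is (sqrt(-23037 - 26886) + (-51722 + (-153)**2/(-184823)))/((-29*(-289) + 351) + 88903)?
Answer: -1911887723/3609038721 + 43*I*sqrt(3)/32545 ≈ -0.52975 + 0.0022885*I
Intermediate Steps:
(sqrt(-23037 - 26886) + (-51722 + (-153)**2/(-184823)))/((-29*(-289) + 351) + 88903) = (sqrt(-49923) + (-51722 + 23409*(-1/184823)))/((8381 + 351) + 88903) = (129*I*sqrt(3) + (-51722 - 23409/184823))/(8732 + 88903) = (129*I*sqrt(3) - 9559438615/184823)/97635 = (-9559438615/184823 + 129*I*sqrt(3))*(1/97635) = -1911887723/3609038721 + 43*I*sqrt(3)/32545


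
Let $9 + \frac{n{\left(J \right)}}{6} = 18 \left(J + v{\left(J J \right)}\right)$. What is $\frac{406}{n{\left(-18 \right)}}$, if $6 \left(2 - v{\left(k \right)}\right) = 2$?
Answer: $- \frac{203}{909} \approx -0.22332$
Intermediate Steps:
$v{\left(k \right)} = \frac{5}{3}$ ($v{\left(k \right)} = 2 - \frac{1}{3} = \frac{5}{3}$)
$n{\left(J \right)} = 126 + 108 J$ ($n{\left(J \right)} = -54 + 6 \cdot 18 \left(J + \frac{5}{3}\right) = -54 + 6 \cdot 18 \left(\frac{5}{3} + J\right) = -54 + 6 \left(30 + 18 J\right) = -54 + \left(180 + 108 J\right) = 126 + 108 J$)
$\frac{406}{n{\left(-18 \right)}} = \frac{406}{126 + 108 \left(-18\right)} = \frac{406}{126 - 1944} = \frac{406}{-1818} = 406 \left(- \frac{1}{1818}\right) = - \frac{203}{909}$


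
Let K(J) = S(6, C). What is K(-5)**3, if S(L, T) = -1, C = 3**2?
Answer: -1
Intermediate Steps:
C = 9
K(J) = -1
K(-5)**3 = (-1)**3 = -1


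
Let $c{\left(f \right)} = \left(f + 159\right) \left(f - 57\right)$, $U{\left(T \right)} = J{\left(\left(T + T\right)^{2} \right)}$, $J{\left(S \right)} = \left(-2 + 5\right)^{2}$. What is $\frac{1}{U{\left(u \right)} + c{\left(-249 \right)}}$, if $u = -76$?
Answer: $\frac{1}{27549} \approx 3.6299 \cdot 10^{-5}$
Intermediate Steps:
$J{\left(S \right)} = 9$ ($J{\left(S \right)} = 3^{2} = 9$)
$U{\left(T \right)} = 9$
$c{\left(f \right)} = \left(-57 + f\right) \left(159 + f\right)$ ($c{\left(f \right)} = \left(159 + f\right) \left(-57 + f\right) = \left(-57 + f\right) \left(159 + f\right)$)
$\frac{1}{U{\left(u \right)} + c{\left(-249 \right)}} = \frac{1}{9 + \left(-9063 + \left(-249\right)^{2} + 102 \left(-249\right)\right)} = \frac{1}{9 - -27540} = \frac{1}{9 + 27540} = \frac{1}{27549}$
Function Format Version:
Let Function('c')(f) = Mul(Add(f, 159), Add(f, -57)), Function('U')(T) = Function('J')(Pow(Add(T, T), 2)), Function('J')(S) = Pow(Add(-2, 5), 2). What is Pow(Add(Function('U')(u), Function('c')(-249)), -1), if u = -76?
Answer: Rational(1, 27549) ≈ 3.6299e-5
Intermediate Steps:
Function('J')(S) = 9 (Function('J')(S) = Pow(3, 2) = 9)
Function('U')(T) = 9
Function('c')(f) = Mul(Add(-57, f), Add(159, f)) (Function('c')(f) = Mul(Add(159, f), Add(-57, f)) = Mul(Add(-57, f), Add(159, f)))
Pow(Add(Function('U')(u), Function('c')(-249)), -1) = Pow(Add(9, Add(-9063, Pow(-249, 2), Mul(102, -249))), -1) = Pow(Add(9, Add(-9063, 62001, -25398)), -1) = Pow(Add(9, 27540), -1) = Pow(27549, -1) = Rational(1, 27549)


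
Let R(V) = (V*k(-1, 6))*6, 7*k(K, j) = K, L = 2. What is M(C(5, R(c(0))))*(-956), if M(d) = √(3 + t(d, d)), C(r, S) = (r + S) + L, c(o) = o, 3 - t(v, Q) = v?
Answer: -956*I ≈ -956.0*I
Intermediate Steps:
t(v, Q) = 3 - v
k(K, j) = K/7
R(V) = -6*V/7 (R(V) = (V*((⅐)*(-1)))*6 = (V*(-⅐))*6 = -V/7*6 = -6*V/7)
C(r, S) = 2 + S + r (C(r, S) = (r + S) + 2 = (S + r) + 2 = 2 + S + r)
M(d) = √(6 - d) (M(d) = √(3 + (3 - d)) = √(6 - d))
M(C(5, R(c(0))))*(-956) = √(6 - (2 - 6/7*0 + 5))*(-956) = √(6 - (2 + 0 + 5))*(-956) = √(6 - 1*7)*(-956) = √(6 - 7)*(-956) = √(-1)*(-956) = I*(-956) = -956*I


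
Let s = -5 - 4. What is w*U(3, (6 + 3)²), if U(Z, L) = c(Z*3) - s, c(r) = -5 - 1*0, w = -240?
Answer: -960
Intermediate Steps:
c(r) = -5 (c(r) = -5 + 0 = -5)
s = -9
U(Z, L) = 4 (U(Z, L) = -5 - 1*(-9) = -5 + 9 = 4)
w*U(3, (6 + 3)²) = -240*4 = -960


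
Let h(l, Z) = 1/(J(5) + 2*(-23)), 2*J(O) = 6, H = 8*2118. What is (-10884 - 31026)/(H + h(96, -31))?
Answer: -1802130/728591 ≈ -2.4734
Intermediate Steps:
H = 16944
J(O) = 3 (J(O) = (½)*6 = 3)
h(l, Z) = -1/43 (h(l, Z) = 1/(3 + 2*(-23)) = 1/(3 - 46) = 1/(-43) = -1/43)
(-10884 - 31026)/(H + h(96, -31)) = (-10884 - 31026)/(16944 - 1/43) = -41910/728591/43 = -41910*43/728591 = -1802130/728591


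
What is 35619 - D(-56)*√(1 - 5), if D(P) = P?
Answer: 35619 + 112*I ≈ 35619.0 + 112.0*I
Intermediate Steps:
35619 - D(-56)*√(1 - 5) = 35619 - (-56)*√(1 - 5) = 35619 - (-56)*√(-4) = 35619 - (-56)*2*I = 35619 - (-112)*I = 35619 + 112*I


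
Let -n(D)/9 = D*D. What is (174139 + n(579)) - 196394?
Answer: -3039424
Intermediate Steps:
n(D) = -9*D² (n(D) = -9*D*D = -9*D²)
(174139 + n(579)) - 196394 = (174139 - 9*579²) - 196394 = (174139 - 9*335241) - 196394 = (174139 - 3017169) - 196394 = -2843030 - 196394 = -3039424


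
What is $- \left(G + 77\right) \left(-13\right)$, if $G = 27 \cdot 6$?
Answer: $3107$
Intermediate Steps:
$G = 162$
$- \left(G + 77\right) \left(-13\right) = - \left(162 + 77\right) \left(-13\right) = - 239 \left(-13\right) = \left(-1\right) \left(-3107\right) = 3107$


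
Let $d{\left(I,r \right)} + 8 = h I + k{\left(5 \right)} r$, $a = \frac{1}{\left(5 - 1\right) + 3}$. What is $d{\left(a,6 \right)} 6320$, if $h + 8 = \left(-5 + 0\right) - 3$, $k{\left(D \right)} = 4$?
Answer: $\frac{606720}{7} \approx 86674.0$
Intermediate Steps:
$a = \frac{1}{7}$ ($a = \frac{1}{\left(5 - 1\right) + 3} = \frac{1}{4 + 3} = \frac{1}{7} \approx 0.14286$)
$h = -16$ ($h = -8 + \left(\left(-5 + 0\right) - 3\right) = -8 - 8 = -16$)
$d{\left(I,r \right)} = -8 - 16 I + 4 r$ ($d{\left(I,r \right)} = -8 - \left(- 4 r + 16 I\right) = -8 - 16 I + 4 r$)
$d{\left(a,6 \right)} 6320 = \left(-8 - \frac{16}{7} + 4 \cdot 6\right) 6320 = \left(-8 - \frac{16}{7} + 24\right) 6320 = \frac{96}{7} \cdot 6320 = \frac{606720}{7}$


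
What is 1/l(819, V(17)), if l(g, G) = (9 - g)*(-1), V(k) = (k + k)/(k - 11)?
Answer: 1/810 ≈ 0.0012346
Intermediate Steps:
V(k) = 2*k/(-11 + k) (V(k) = (2*k)/(-11 + k) = 2*k/(-11 + k))
l(g, G) = -9 + g
1/l(819, V(17)) = 1/(-9 + 819) = 1/810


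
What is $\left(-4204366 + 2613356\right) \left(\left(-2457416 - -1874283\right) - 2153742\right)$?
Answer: $4354395493750$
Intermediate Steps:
$\left(-4204366 + 2613356\right) \left(\left(-2457416 - -1874283\right) - 2153742\right) = - 1591010 \left(\left(-2457416 + 1874283\right) - 2153742\right) = - 1591010 \left(-583133 - 2153742\right) = \left(-1591010\right) \left(-2736875\right) = 4354395493750$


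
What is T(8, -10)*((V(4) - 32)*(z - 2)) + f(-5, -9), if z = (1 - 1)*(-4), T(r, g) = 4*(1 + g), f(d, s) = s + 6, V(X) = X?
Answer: -2019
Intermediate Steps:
f(d, s) = 6 + s
T(r, g) = 4 + 4*g
z = 0 (z = 0*(-4) = 0)
T(8, -10)*((V(4) - 32)*(z - 2)) + f(-5, -9) = (4 + 4*(-10))*((4 - 32)*(0 - 2)) + (6 - 9) = (4 - 40)*(-28*(-2)) - 3 = -36*56 - 3 = -2016 - 3 = -2019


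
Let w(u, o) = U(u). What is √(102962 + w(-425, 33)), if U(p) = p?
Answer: 3*√11393 ≈ 320.21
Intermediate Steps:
w(u, o) = u
√(102962 + w(-425, 33)) = √(102962 - 425) = √102537 = 3*√11393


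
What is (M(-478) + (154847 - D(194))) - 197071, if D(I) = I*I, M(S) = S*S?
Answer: 148624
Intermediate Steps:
M(S) = S²
D(I) = I²
(M(-478) + (154847 - D(194))) - 197071 = ((-478)² + (154847 - 1*194²)) - 197071 = (228484 + (154847 - 1*37636)) - 197071 = (228484 + (154847 - 37636)) - 197071 = (228484 + 117211) - 197071 = 345695 - 197071 = 148624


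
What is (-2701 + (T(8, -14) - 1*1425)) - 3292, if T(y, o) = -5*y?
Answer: -7458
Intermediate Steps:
(-2701 + (T(8, -14) - 1*1425)) - 3292 = (-2701 + (-5*8 - 1*1425)) - 3292 = (-2701 + (-40 - 1425)) - 3292 = (-2701 - 1465) - 3292 = -4166 - 3292 = -7458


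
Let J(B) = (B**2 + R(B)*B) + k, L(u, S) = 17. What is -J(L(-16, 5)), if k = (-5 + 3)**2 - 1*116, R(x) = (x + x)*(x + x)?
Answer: -19829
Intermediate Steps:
R(x) = 4*x**2 (R(x) = (2*x)*(2*x) = 4*x**2)
k = -112 (k = (-2)**2 - 116 = 4 - 116 = -112)
J(B) = -112 + B**2 + 4*B**3 (J(B) = (B**2 + (4*B**2)*B) - 112 = (B**2 + 4*B**3) - 112 = -112 + B**2 + 4*B**3)
-J(L(-16, 5)) = -(-112 + 17**2 + 4*17**3) = -(-112 + 289 + 4*4913) = -(-112 + 289 + 19652) = -1*19829 = -19829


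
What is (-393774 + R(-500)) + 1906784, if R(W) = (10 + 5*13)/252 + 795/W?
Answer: 1588659143/1050 ≈ 1.5130e+6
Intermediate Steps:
R(W) = 25/84 + 795/W (R(W) = (10 + 65)*(1/252) + 795/W = 75*(1/252) + 795/W = 25/84 + 795/W)
(-393774 + R(-500)) + 1906784 = (-393774 + (25/84 + 795/(-500))) + 1906784 = (-393774 + (25/84 + 795*(-1/500))) + 1906784 = (-393774 + (25/84 - 159/100)) + 1906784 = (-393774 - 1357/1050) + 1906784 = -413464057/1050 + 1906784 = 1588659143/1050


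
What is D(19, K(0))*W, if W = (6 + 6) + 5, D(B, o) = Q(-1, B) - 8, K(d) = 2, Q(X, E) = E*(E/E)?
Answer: 187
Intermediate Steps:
Q(X, E) = E (Q(X, E) = E*1 = E)
D(B, o) = -8 + B (D(B, o) = B - 8 = -8 + B)
W = 17 (W = 12 + 5 = 17)
D(19, K(0))*W = (-8 + 19)*17 = 11*17 = 187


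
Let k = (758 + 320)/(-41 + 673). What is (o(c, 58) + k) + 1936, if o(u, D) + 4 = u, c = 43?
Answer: 624639/316 ≈ 1976.7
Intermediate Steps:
o(u, D) = -4 + u
k = 539/316 (k = 1078/632 = 1078*(1/632) = 539/316 ≈ 1.7057)
(o(c, 58) + k) + 1936 = ((-4 + 43) + 539/316) + 1936 = (39 + 539/316) + 1936 = 12863/316 + 1936 = 624639/316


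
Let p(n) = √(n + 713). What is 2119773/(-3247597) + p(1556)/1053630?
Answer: -2119773/3247597 + √2269/1053630 ≈ -0.65268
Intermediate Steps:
p(n) = √(713 + n)
2119773/(-3247597) + p(1556)/1053630 = 2119773/(-3247597) + √(713 + 1556)/1053630 = 2119773*(-1/3247597) + √2269*(1/1053630) = -2119773/3247597 + √2269/1053630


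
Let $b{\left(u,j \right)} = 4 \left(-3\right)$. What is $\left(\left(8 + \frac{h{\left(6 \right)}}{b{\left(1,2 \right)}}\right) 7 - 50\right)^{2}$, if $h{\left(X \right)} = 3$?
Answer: $\frac{289}{16} \approx 18.063$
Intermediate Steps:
$b{\left(u,j \right)} = -12$
$\left(\left(8 + \frac{h{\left(6 \right)}}{b{\left(1,2 \right)}}\right) 7 - 50\right)^{2} = \left(\left(8 + \frac{3}{-12}\right) 7 - 50\right)^{2} = \left(\left(8 + 3 \left(- \frac{1}{12}\right)\right) 7 - 50\right)^{2} = \left(\left(8 - \frac{1}{4}\right) 7 - 50\right)^{2} = \left(\frac{31}{4} \cdot 7 - 50\right)^{2} = \left(\frac{217}{4} - 50\right)^{2} = \left(\frac{17}{4}\right)^{2} = \frac{289}{16}$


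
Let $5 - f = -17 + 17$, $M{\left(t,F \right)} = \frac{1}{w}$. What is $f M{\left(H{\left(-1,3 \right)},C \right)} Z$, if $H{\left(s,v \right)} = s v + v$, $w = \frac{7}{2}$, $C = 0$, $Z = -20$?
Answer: $- \frac{200}{7} \approx -28.571$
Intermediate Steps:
$w = \frac{7}{2}$ ($w = 7 \cdot \frac{1}{2} = \frac{7}{2} \approx 3.5$)
$H{\left(s,v \right)} = v + s v$
$M{\left(t,F \right)} = \frac{2}{7}$ ($M{\left(t,F \right)} = \frac{1}{\frac{7}{2}} = \frac{2}{7}$)
$f = 5$ ($f = 5 - \left(-17 + 17\right) = 5 - 0 = 5 + 0 = 5$)
$f M{\left(H{\left(-1,3 \right)},C \right)} Z = 5 \cdot \frac{2}{7} \left(-20\right) = \frac{10}{7} \left(-20\right) = - \frac{200}{7}$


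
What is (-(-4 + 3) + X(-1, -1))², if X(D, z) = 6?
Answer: 49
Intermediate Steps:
(-(-4 + 3) + X(-1, -1))² = (-(-4 + 3) + 6)² = (-1*(-1) + 6)² = (1 + 6)² = 7² = 49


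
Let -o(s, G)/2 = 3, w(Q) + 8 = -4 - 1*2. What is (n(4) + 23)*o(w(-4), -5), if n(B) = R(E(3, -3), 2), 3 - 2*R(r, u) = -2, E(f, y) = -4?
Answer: -153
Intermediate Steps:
w(Q) = -14 (w(Q) = -8 + (-4 - 1*2) = -8 + (-4 - 2) = -8 - 6 = -14)
R(r, u) = 5/2 (R(r, u) = 3/2 - 1/2*(-2) = 3/2 + 1 = 5/2)
n(B) = 5/2
o(s, G) = -6 (o(s, G) = -2*3 = -6)
(n(4) + 23)*o(w(-4), -5) = (5/2 + 23)*(-6) = (51/2)*(-6) = -153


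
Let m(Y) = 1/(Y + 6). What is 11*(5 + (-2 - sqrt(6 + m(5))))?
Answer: 33 - sqrt(737) ≈ 5.8523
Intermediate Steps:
m(Y) = 1/(6 + Y)
11*(5 + (-2 - sqrt(6 + m(5)))) = 11*(5 + (-2 - sqrt(6 + 1/(6 + 5)))) = 11*(5 + (-2 - sqrt(6 + 1/11))) = 11*(5 + (-2 - sqrt(67/11))) = 11*(5 + (-2 - sqrt(737)/11)) = 11*(3 - sqrt(737)/11) = 33 - sqrt(737)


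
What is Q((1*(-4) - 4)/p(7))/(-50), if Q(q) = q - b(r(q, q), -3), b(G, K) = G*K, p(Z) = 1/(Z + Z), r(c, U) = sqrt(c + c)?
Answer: 56/25 - 6*I*sqrt(14)/25 ≈ 2.24 - 0.898*I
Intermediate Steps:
r(c, U) = sqrt(2)*sqrt(c) (r(c, U) = sqrt(2*c) = sqrt(2)*sqrt(c))
p(Z) = 1/(2*Z)
Q(q) = q + 3*sqrt(2)*sqrt(q) (Q(q) = q - sqrt(2)*sqrt(q)*(-3) = q - (-3)*sqrt(2)*sqrt(q) = q + 3*sqrt(2)*sqrt(q))
Q((1*(-4) - 4)/p(7))/(-50) = ((1*(-4) - 4)/(((1/2)/7)) + 3*sqrt(2)*sqrt((1*(-4) - 4)/(((1/2)/7))))/(-50) = ((-4 - 4)/(((1/2)*(1/7))) + 3*sqrt(2)*sqrt((-4 - 4)/(((1/2)*(1/7)))))*(-1/50) = (-8/1/14 + 3*sqrt(2)*sqrt(-8/1/14))*(-1/50) = (-8*14 + 3*sqrt(2)*sqrt(-8*14))*(-1/50) = (-112 + 3*sqrt(2)*sqrt(-112))*(-1/50) = (-112 + 3*sqrt(2)*(4*I*sqrt(7)))*(-1/50) = (-112 + 12*I*sqrt(14))*(-1/50) = 56/25 - 6*I*sqrt(14)/25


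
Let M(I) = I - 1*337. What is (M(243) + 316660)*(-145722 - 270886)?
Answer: -131883928128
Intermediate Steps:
M(I) = -337 + I (M(I) = I - 337 = -337 + I)
(M(243) + 316660)*(-145722 - 270886) = ((-337 + 243) + 316660)*(-145722 - 270886) = (-94 + 316660)*(-416608) = 316566*(-416608) = -131883928128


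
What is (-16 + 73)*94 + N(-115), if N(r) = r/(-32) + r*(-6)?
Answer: 193651/32 ≈ 6051.6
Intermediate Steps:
N(r) = -193*r/32 (N(r) = r*(-1/32) - 6*r = -r/32 - 6*r = -193*r/32)
(-16 + 73)*94 + N(-115) = (-16 + 73)*94 - 193/32*(-115) = 57*94 + 22195/32 = 5358 + 22195/32 = 193651/32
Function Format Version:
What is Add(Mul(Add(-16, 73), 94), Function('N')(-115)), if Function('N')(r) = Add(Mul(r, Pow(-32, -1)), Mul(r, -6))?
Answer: Rational(193651, 32) ≈ 6051.6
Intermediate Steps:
Function('N')(r) = Mul(Rational(-193, 32), r) (Function('N')(r) = Add(Mul(r, Rational(-1, 32)), Mul(-6, r)) = Add(Mul(Rational(-1, 32), r), Mul(-6, r)) = Mul(Rational(-193, 32), r))
Add(Mul(Add(-16, 73), 94), Function('N')(-115)) = Add(Mul(Add(-16, 73), 94), Mul(Rational(-193, 32), -115)) = Add(Mul(57, 94), Rational(22195, 32)) = Add(5358, Rational(22195, 32)) = Rational(193651, 32)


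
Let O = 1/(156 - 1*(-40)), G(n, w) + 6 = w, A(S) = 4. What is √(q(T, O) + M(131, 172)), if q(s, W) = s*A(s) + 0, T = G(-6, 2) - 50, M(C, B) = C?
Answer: I*√85 ≈ 9.2195*I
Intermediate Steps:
G(n, w) = -6 + w
T = -54 (T = (-6 + 2) - 50 = -4 - 50 = -54)
O = 1/196 (O = 1/(156 + 40) = 1/196 ≈ 0.0051020)
q(s, W) = 4*s (q(s, W) = s*4 + 0 = 4*s + 0 = 4*s)
√(q(T, O) + M(131, 172)) = √(4*(-54) + 131) = √(-216 + 131) = √(-85) = I*√85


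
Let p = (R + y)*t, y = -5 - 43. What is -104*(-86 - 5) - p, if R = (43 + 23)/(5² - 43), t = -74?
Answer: 16922/3 ≈ 5640.7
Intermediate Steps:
y = -48
R = -11/3 (R = 66/(25 - 43) = 66/(-18) = 66*(-1/18) = -11/3 ≈ -3.6667)
p = 11470/3 (p = (-11/3 - 48)*(-74) = -155/3*(-74) = 11470/3 ≈ 3823.3)
-104*(-86 - 5) - p = -104*(-86 - 5) - 1*11470/3 = -104*(-91) - 11470/3 = 9464 - 11470/3 = 16922/3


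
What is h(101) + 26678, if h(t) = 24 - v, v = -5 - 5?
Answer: 26712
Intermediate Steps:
v = -10
h(t) = 34 (h(t) = 24 - 1*(-10) = 24 + 10 = 34)
h(101) + 26678 = 34 + 26678 = 26712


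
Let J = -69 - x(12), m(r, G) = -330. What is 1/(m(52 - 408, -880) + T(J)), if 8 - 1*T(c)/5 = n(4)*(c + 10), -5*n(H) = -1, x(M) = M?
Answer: -1/219 ≈ -0.0045662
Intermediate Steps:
n(H) = ⅕ (n(H) = -⅕*(-1) = ⅕)
J = -81 (J = -69 - 1*12 = -69 - 12 = -81)
T(c) = 30 - c (T(c) = 40 - (c + 10) = 40 - (10 + c) = 40 - 5*(2 + c/5) = 40 + (-10 - c) = 30 - c)
1/(m(52 - 408, -880) + T(J)) = 1/(-330 + (30 - 1*(-81))) = 1/(-330 + (30 + 81)) = 1/(-330 + 111) = 1/(-219) = -1/219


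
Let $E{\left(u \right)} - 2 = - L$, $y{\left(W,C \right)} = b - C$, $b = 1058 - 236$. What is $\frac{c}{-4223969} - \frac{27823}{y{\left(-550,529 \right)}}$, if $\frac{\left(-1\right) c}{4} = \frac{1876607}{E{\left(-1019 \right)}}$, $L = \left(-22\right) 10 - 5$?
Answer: $- \frac{26675632730145}{280940402159} \approx -94.951$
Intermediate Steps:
$L = -225$ ($L = -220 - 5 = -225$)
$b = 822$ ($b = 1058 - 236 = 822$)
$y{\left(W,C \right)} = 822 - C$
$E{\left(u \right)} = 227$ ($E{\left(u \right)} = 2 - -225 = 2 + 225 = 227$)
$c = - \frac{7506428}{227}$ ($c = - 4 \cdot \frac{1876607}{227} = - 4 \cdot 1876607 \cdot \frac{1}{227} = \left(-4\right) \frac{1876607}{227} = - \frac{7506428}{227} \approx -33068.0$)
$\frac{c}{-4223969} - \frac{27823}{y{\left(-550,529 \right)}} = - \frac{7506428}{227 \left(-4223969\right)} - \frac{27823}{822 - 529} = \left(- \frac{7506428}{227}\right) \left(- \frac{1}{4223969}\right) - \frac{27823}{822 - 529} = \frac{7506428}{958840963} - \frac{27823}{293} = - \frac{26675632730145}{280940402159}$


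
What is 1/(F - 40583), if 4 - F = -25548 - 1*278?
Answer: -1/14753 ≈ -6.7783e-5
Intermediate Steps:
F = 25830 (F = 4 - (-25548 - 1*278) = 4 - (-25548 - 278) = 4 - 1*(-25826) = 4 + 25826 = 25830)
1/(F - 40583) = 1/(25830 - 40583) = 1/(-14753) = -1/14753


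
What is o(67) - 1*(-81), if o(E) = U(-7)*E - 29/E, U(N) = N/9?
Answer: 17159/603 ≈ 28.456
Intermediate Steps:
U(N) = N/9 (U(N) = N*(⅑) = N/9)
o(E) = -29/E - 7*E/9 (o(E) = ((⅑)*(-7))*E - 29/E = -7*E/9 - 29/E = -29/E - 7*E/9)
o(67) - 1*(-81) = (-29/67 - 7/9*67) - 1*(-81) = (-29*1/67 - 469/9) + 81 = (-29/67 - 469/9) + 81 = -31684/603 + 81 = 17159/603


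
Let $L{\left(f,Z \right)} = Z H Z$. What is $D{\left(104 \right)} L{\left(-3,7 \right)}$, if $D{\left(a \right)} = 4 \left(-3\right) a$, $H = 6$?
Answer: $-366912$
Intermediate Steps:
$D{\left(a \right)} = - 12 a$
$L{\left(f,Z \right)} = 6 Z^{2}$ ($L{\left(f,Z \right)} = Z 6 Z = 6 Z Z = 6 Z^{2}$)
$D{\left(104 \right)} L{\left(-3,7 \right)} = \left(-12\right) 104 \cdot 6 \cdot 7^{2} = - 1248 \cdot 6 \cdot 49 = \left(-1248\right) 294 = -366912$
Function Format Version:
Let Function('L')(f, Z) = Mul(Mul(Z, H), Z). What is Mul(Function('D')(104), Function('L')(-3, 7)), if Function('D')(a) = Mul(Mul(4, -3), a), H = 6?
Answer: -366912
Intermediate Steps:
Function('D')(a) = Mul(-12, a)
Function('L')(f, Z) = Mul(6, Pow(Z, 2)) (Function('L')(f, Z) = Mul(Mul(Z, 6), Z) = Mul(Mul(6, Z), Z) = Mul(6, Pow(Z, 2)))
Mul(Function('D')(104), Function('L')(-3, 7)) = Mul(Mul(-12, 104), Mul(6, Pow(7, 2))) = Mul(-1248, Mul(6, 49)) = Mul(-1248, 294) = -366912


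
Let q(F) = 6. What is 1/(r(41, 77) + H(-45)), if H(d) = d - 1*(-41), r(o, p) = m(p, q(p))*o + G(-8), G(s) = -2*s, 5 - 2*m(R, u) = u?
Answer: -2/17 ≈ -0.11765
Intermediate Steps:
m(R, u) = 5/2 - u/2
r(o, p) = 16 - o/2 (r(o, p) = (5/2 - ½*6)*o - 2*(-8) = (5/2 - 3)*o + 16 = -o/2 + 16 = 16 - o/2)
H(d) = 41 + d (H(d) = d + 41 = 41 + d)
1/(r(41, 77) + H(-45)) = 1/((16 - ½*41) + (41 - 45)) = 1/((16 - 41/2) - 4) = 1/(-9/2 - 4) = 1/(-17/2) = -2/17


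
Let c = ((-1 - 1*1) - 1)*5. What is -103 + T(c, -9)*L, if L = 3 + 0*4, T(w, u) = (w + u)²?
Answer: 1625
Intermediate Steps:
c = -15 (c = ((-1 - 1) - 1)*5 = (-2 - 1)*5 = -3*5 = -15)
T(w, u) = (u + w)²
L = 3 (L = 3 + 0 = 3)
-103 + T(c, -9)*L = -103 + (-9 - 15)²*3 = -103 + (-24)²*3 = -103 + 576*3 = -103 + 1728 = 1625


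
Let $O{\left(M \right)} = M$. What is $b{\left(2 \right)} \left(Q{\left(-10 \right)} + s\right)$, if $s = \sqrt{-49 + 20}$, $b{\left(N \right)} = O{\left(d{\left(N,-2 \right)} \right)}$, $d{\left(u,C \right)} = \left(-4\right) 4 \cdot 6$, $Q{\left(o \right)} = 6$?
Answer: $-576 - 96 i \sqrt{29} \approx -576.0 - 516.98 i$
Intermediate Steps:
$d{\left(u,C \right)} = -96$ ($d{\left(u,C \right)} = \left(-16\right) 6 = -96$)
$b{\left(N \right)} = -96$
$s = i \sqrt{29}$ ($s = \sqrt{-29} = i \sqrt{29} \approx 5.3852 i$)
$b{\left(2 \right)} \left(Q{\left(-10 \right)} + s\right) = - 96 \left(6 + i \sqrt{29}\right) = -576 - 96 i \sqrt{29}$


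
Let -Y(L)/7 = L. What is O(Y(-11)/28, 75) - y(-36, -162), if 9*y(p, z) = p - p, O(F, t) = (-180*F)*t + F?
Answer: -148489/4 ≈ -37122.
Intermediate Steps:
Y(L) = -7*L
O(F, t) = F - 180*F*t (O(F, t) = -180*F*t + F = F - 180*F*t)
y(p, z) = 0 (y(p, z) = (p - p)/9 = (⅑)*0 = 0)
O(Y(-11)/28, 75) - y(-36, -162) = (-7*(-11)/28)*(1 - 180*75) - 1*0 = (77*(1/28))*(1 - 13500) + 0 = (11/4)*(-13499) + 0 = -148489/4 + 0 = -148489/4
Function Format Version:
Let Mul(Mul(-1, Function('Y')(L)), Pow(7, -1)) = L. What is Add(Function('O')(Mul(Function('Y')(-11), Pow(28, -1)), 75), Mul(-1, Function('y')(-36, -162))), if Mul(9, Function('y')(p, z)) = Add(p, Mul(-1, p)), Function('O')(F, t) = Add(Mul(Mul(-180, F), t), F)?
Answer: Rational(-148489, 4) ≈ -37122.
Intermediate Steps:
Function('Y')(L) = Mul(-7, L)
Function('O')(F, t) = Add(F, Mul(-180, F, t)) (Function('O')(F, t) = Add(Mul(-180, F, t), F) = Add(F, Mul(-180, F, t)))
Function('y')(p, z) = 0 (Function('y')(p, z) = Mul(Rational(1, 9), Add(p, Mul(-1, p))) = Mul(Rational(1, 9), 0) = 0)
Add(Function('O')(Mul(Function('Y')(-11), Pow(28, -1)), 75), Mul(-1, Function('y')(-36, -162))) = Add(Mul(Mul(Mul(-7, -11), Pow(28, -1)), Add(1, Mul(-180, 75))), Mul(-1, 0)) = Add(Mul(Mul(77, Rational(1, 28)), Add(1, -13500)), 0) = Add(Mul(Rational(11, 4), -13499), 0) = Add(Rational(-148489, 4), 0) = Rational(-148489, 4)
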